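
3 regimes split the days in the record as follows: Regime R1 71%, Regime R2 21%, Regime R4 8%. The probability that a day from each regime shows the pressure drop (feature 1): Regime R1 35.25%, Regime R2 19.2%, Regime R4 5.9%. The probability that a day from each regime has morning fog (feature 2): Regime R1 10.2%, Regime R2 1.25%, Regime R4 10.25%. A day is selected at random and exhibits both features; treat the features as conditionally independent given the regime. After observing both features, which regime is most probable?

By Bayes' rule, posterior ∝ prior × likelihood:
  Regime R1: 0.71 × 0.3525 × 0.102 = 0.02552805
  Regime R2: 0.21 × 0.192 × 0.0125 = 0.000504
  Regime R4: 0.08 × 0.059 × 0.1025 = 0.0004838
Total = 0.02651585.
Largest term belongs to Regime R1, so Regime R1 is most probable.

Regime R1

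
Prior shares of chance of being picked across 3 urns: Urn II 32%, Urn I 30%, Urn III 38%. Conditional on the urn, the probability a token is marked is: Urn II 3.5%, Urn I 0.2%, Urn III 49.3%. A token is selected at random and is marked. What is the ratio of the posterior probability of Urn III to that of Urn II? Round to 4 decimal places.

16.7268

Compute prior × likelihood for every hypothesis:
  Urn II: 0.32 × 0.035 = 0.0112
  Urn I: 0.3 × 0.002 = 0.0006
  Urn III: 0.38 × 0.493 = 0.18734
Sum = 0.19914.
The ratio is 0.18734 / 0.0112 (the normalizer cancels) = 16.7268.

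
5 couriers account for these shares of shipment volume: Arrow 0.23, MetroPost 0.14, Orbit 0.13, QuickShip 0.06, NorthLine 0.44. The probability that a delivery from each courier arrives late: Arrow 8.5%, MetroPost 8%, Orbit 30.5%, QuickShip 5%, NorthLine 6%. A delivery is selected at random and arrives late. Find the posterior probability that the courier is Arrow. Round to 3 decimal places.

0.196

Prior × likelihood for each hypothesis:
  Arrow: 0.23 × 0.085 = 0.01955
  MetroPost: 0.14 × 0.08 = 0.0112
  Orbit: 0.13 × 0.305 = 0.03965
  QuickShip: 0.06 × 0.05 = 0.003
  NorthLine: 0.44 × 0.06 = 0.0264
Normalizing constant = 0.0998.
P(Arrow | evidence) = 0.01955 / 0.0998 ≈ 0.196.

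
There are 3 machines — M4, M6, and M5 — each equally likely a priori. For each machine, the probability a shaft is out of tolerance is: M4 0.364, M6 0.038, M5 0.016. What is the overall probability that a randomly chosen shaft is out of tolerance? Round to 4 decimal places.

Since the prior is uniform, the posterior is proportional to the likelihood:
  M4: 0.364
  M6: 0.038
  M5: 0.016
P(oversize) = (1/3) × (0.364 + 0.038 + 0.016) = 0.418/3 ≈ 0.1393.

0.1393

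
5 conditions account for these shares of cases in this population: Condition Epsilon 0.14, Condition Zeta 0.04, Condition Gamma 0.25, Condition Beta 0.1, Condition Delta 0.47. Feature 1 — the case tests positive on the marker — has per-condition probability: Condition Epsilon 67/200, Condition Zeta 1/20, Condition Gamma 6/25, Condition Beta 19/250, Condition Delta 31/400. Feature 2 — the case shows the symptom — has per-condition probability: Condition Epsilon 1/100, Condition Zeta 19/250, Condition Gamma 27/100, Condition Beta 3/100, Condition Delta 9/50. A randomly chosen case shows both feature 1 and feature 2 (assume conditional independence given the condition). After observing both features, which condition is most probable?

Condition Gamma

Compute prior × likelihood for every hypothesis:
  Condition Epsilon: 0.14 × 0.335 × 0.01 = 0.000469
  Condition Zeta: 0.04 × 0.05 × 0.076 = 0.000152
  Condition Gamma: 0.25 × 0.24 × 0.27 = 0.0162
  Condition Beta: 0.1 × 0.076 × 0.03 = 0.000228
  Condition Delta: 0.47 × 0.0775 × 0.18 = 0.0065565
Total = 0.0236055.
Largest term belongs to Condition Gamma, so Condition Gamma is most probable.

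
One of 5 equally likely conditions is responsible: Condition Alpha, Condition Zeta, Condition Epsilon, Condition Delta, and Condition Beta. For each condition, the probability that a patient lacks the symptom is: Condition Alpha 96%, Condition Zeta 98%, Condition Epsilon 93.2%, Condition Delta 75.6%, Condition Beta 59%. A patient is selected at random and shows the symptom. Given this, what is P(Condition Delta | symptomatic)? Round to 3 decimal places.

0.312

Taking complements, P(symptomatic | each) = Condition Alpha 0.04, Condition Zeta 0.02, Condition Epsilon 0.068, Condition Delta 0.244, Condition Beta 0.41.
With a uniform prior (1/5 each), posterior ∝ likelihood:
  Condition Alpha: 0.04
  Condition Zeta: 0.02
  Condition Epsilon: 0.068
  Condition Delta: 0.244
  Condition Beta: 0.41
Normalizing constant = 0.782.
P(Condition Delta | evidence) = 0.244 / 0.782 ≈ 0.312.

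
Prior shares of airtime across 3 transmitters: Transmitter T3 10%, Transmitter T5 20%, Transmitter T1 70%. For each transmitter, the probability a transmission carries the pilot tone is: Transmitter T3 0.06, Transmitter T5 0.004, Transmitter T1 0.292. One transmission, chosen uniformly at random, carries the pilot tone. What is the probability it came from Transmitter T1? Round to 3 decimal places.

By Bayes' rule, posterior ∝ prior × likelihood:
  Transmitter T3: 0.1 × 0.06 = 0.006
  Transmitter T5: 0.2 × 0.004 = 0.0008
  Transmitter T1: 0.7 × 0.292 = 0.2044
Total = 0.2112.
P(Transmitter T1 | evidence) = 0.2044 / 0.2112 ≈ 0.968.

0.968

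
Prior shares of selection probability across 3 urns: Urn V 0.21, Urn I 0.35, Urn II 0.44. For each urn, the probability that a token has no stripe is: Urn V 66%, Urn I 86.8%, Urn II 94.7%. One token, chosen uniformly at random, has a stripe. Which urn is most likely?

Taking complements, P(striped | each) = Urn V 0.34, Urn I 0.132, Urn II 0.053.
Compute prior × likelihood for every hypothesis:
  Urn V: 0.21 × 0.34 = 0.0714
  Urn I: 0.35 × 0.132 = 0.0462
  Urn II: 0.44 × 0.053 = 0.02332
Total = 0.14092.
Largest term belongs to Urn V, so Urn V is most probable.

Urn V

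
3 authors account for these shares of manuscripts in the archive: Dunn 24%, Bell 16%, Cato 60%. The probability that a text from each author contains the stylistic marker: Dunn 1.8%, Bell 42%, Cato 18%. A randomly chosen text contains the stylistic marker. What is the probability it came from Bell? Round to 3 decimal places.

0.374

Unnormalized posteriors (prior × likelihood):
  Dunn: 0.24 × 0.018 = 0.00432
  Bell: 0.16 × 0.42 = 0.0672
  Cato: 0.6 × 0.18 = 0.108
Sum = 0.17952.
P(Bell | evidence) = 0.0672 / 0.17952 ≈ 0.374.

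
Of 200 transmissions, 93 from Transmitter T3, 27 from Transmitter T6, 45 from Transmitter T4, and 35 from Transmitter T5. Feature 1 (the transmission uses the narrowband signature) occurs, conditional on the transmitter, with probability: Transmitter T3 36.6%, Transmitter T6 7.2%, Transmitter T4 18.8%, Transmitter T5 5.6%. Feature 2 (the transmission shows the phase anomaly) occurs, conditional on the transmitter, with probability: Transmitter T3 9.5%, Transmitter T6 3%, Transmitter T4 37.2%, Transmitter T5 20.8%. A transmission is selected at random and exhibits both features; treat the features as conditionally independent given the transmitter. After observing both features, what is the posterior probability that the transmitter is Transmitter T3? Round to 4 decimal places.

By Bayes' rule, posterior ∝ prior × likelihood:
  Transmitter T3: 0.465 × 0.366 × 0.095 = 0.01616805
  Transmitter T6: 0.135 × 0.072 × 0.03 = 0.0002916
  Transmitter T4: 0.225 × 0.188 × 0.372 = 0.0157356
  Transmitter T5: 0.175 × 0.056 × 0.208 = 0.0020384
Sum = 0.03423365.
P(Transmitter T3 | evidence) = 0.01616805 / 0.03423365 ≈ 0.4723.

0.4723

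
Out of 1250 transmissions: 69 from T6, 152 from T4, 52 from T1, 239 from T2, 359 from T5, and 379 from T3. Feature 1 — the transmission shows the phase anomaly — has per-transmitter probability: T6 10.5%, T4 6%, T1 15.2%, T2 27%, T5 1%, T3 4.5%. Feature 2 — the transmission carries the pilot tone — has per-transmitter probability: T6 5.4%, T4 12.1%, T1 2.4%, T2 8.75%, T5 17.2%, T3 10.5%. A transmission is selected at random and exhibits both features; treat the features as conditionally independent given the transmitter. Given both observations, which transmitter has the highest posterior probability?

T2

Compute prior × likelihood for every hypothesis:
  T6: 0.0552 × 0.105 × 0.054 = 0.000312984
  T4: 0.1216 × 0.06 × 0.121 = 0.000882816
  T1: 0.0416 × 0.152 × 0.024 = 0.0001517568
  T2: 0.1912 × 0.27 × 0.0875 = 0.0045171
  T5: 0.2872 × 0.01 × 0.172 = 0.000493984
  T3: 0.3032 × 0.045 × 0.105 = 0.00143262
Sum = 0.0077912608.
Largest term belongs to T2, so T2 is most probable.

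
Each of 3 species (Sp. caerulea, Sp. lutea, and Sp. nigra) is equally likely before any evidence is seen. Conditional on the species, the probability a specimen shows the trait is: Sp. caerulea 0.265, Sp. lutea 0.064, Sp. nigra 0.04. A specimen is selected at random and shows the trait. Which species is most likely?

Sp. caerulea

Since the prior is uniform, the posterior is proportional to the likelihood:
  Sp. caerulea: 0.265
  Sp. lutea: 0.064
  Sp. nigra: 0.04
Normalizing constant = 0.369.
Largest term belongs to Sp. caerulea, so Sp. caerulea is most probable.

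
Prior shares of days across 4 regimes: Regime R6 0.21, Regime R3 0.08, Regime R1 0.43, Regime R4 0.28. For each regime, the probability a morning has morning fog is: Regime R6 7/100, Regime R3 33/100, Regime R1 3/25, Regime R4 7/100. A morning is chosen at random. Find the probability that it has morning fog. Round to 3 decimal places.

Prior × likelihood for each hypothesis:
  Regime R6: 0.21 × 0.07 = 0.0147
  Regime R3: 0.08 × 0.33 = 0.0264
  Regime R1: 0.43 × 0.12 = 0.0516
  Regime R4: 0.28 × 0.07 = 0.0196
P(fog) = 0.0147 + 0.0264 + 0.0516 + 0.0196 = 0.1123 → 0.112.

0.112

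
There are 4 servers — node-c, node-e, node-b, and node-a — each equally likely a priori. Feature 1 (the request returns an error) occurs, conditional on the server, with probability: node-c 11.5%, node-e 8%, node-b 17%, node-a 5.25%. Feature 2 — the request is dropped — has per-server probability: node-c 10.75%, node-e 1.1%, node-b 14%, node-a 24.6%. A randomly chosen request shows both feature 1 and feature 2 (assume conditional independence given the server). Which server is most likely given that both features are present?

node-b

Since the prior is uniform, the posterior is proportional to the likelihood:
  node-c: 0.115 × 0.1075 = 0.0123625
  node-e: 0.08 × 0.011 = 0.00088
  node-b: 0.17 × 0.14 = 0.0238
  node-a: 0.0525 × 0.246 = 0.012915
Total = 0.0499575.
Largest term belongs to node-b, so node-b is most probable.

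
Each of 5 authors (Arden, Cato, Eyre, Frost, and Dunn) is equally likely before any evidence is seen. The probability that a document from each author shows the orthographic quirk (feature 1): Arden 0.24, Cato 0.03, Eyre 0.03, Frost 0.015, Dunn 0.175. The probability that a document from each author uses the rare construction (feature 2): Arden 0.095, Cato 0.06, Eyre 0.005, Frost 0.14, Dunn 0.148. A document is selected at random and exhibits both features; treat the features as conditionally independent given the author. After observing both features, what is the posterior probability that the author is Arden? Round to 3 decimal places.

0.432

With a uniform prior (1/5 each), posterior ∝ likelihood:
  Arden: 0.24 × 0.095 = 0.0228
  Cato: 0.03 × 0.06 = 0.0018
  Eyre: 0.03 × 0.005 = 0.00015
  Frost: 0.015 × 0.14 = 0.0021
  Dunn: 0.175 × 0.148 = 0.0259
Sum = 0.05275.
P(Arden | evidence) = 0.0228 / 0.05275 ≈ 0.432.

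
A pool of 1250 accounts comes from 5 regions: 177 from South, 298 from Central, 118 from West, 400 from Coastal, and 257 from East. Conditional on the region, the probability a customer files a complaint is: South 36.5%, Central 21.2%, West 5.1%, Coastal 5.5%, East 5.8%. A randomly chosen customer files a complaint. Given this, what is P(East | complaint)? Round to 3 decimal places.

Compute prior × likelihood for every hypothesis:
  South: 0.1416 × 0.365 = 0.051684
  Central: 0.2384 × 0.212 = 0.0505408
  West: 0.0944 × 0.051 = 0.0048144
  Coastal: 0.32 × 0.055 = 0.0176
  East: 0.2056 × 0.058 = 0.0119248
Sum = 0.136564.
P(East | evidence) = 0.0119248 / 0.136564 ≈ 0.087.

0.087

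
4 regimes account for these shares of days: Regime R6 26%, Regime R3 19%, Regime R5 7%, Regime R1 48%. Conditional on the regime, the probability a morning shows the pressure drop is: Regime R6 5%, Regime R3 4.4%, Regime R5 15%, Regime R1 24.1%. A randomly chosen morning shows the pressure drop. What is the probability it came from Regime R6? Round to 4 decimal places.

Prior × likelihood for each hypothesis:
  Regime R6: 0.26 × 0.05 = 0.013
  Regime R3: 0.19 × 0.044 = 0.00836
  Regime R5: 0.07 × 0.15 = 0.0105
  Regime R1: 0.48 × 0.241 = 0.11568
Total = 0.14754.
P(Regime R6 | evidence) = 0.013 / 0.14754 ≈ 0.0881.

0.0881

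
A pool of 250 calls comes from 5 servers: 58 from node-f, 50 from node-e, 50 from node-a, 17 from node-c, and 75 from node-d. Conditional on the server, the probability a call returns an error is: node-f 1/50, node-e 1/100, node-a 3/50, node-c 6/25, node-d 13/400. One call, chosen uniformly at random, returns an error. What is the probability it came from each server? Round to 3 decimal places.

Prior × likelihood for each hypothesis:
  node-f: 0.232 × 0.02 = 0.00464
  node-e: 0.2 × 0.01 = 0.002
  node-a: 0.2 × 0.06 = 0.012
  node-c: 0.068 × 0.24 = 0.01632
  node-d: 0.3 × 0.0325 = 0.00975
Sum = 0.04471.
P(node-f | error) = 0.00464/0.04471 ≈ 0.104
P(node-e | error) = 0.002/0.04471 ≈ 0.045
P(node-a | error) = 0.012/0.04471 ≈ 0.268
P(node-c | error) = 0.01632/0.04471 ≈ 0.365
P(node-d | error) = 0.00975/0.04471 ≈ 0.218

node-f 0.104, node-e 0.045, node-a 0.268, node-c 0.365, node-d 0.218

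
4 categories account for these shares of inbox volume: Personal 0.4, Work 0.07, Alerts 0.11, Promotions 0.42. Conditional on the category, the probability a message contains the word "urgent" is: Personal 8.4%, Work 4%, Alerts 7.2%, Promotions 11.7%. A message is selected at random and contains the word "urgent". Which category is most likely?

Promotions

By Bayes' rule, posterior ∝ prior × likelihood:
  Personal: 0.4 × 0.084 = 0.0336
  Work: 0.07 × 0.04 = 0.0028
  Alerts: 0.11 × 0.072 = 0.00792
  Promotions: 0.42 × 0.117 = 0.04914
Total = 0.09346.
Largest term belongs to Promotions, so Promotions is most probable.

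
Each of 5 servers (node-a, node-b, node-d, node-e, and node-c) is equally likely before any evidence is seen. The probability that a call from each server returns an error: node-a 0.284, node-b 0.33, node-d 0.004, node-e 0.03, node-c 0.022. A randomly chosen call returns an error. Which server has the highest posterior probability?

node-b

With a uniform prior (1/5 each), posterior ∝ likelihood:
  node-a: 0.284
  node-b: 0.33
  node-d: 0.004
  node-e: 0.03
  node-c: 0.022
Total = 0.67.
Largest term belongs to node-b, so node-b is most probable.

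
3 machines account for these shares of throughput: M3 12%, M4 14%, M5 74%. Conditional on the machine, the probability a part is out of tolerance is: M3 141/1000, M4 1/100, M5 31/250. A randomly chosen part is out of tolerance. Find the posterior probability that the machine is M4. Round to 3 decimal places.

Compute prior × likelihood for every hypothesis:
  M3: 0.12 × 0.141 = 0.01692
  M4: 0.14 × 0.01 = 0.0014
  M5: 0.74 × 0.124 = 0.09176
Total = 0.11008.
P(M4 | evidence) = 0.0014 / 0.11008 ≈ 0.013.

0.013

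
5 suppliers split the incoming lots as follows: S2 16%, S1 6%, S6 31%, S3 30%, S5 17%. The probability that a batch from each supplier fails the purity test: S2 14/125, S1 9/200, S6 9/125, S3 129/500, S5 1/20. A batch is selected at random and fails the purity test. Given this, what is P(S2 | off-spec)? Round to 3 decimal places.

Prior × likelihood for each hypothesis:
  S2: 0.16 × 0.112 = 0.01792
  S1: 0.06 × 0.045 = 0.0027
  S6: 0.31 × 0.072 = 0.02232
  S3: 0.3 × 0.258 = 0.0774
  S5: 0.17 × 0.05 = 0.0085
Sum = 0.12884.
P(S2 | evidence) = 0.01792 / 0.12884 ≈ 0.139.

0.139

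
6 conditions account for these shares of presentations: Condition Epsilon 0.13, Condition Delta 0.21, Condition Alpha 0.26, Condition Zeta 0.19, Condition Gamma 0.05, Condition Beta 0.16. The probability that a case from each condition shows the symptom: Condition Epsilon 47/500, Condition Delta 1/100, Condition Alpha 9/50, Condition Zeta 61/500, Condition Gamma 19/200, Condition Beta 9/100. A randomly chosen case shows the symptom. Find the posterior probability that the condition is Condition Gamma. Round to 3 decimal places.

0.046

Prior × likelihood for each hypothesis:
  Condition Epsilon: 0.13 × 0.094 = 0.01222
  Condition Delta: 0.21 × 0.01 = 0.0021
  Condition Alpha: 0.26 × 0.18 = 0.0468
  Condition Zeta: 0.19 × 0.122 = 0.02318
  Condition Gamma: 0.05 × 0.095 = 0.00475
  Condition Beta: 0.16 × 0.09 = 0.0144
Total = 0.10345.
P(Condition Gamma | evidence) = 0.00475 / 0.10345 ≈ 0.046.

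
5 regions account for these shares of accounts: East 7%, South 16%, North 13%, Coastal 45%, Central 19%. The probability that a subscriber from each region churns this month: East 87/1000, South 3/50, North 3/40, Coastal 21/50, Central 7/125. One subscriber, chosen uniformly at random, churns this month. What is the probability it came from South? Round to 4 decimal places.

Compute prior × likelihood for every hypothesis:
  East: 0.07 × 0.087 = 0.00609
  South: 0.16 × 0.06 = 0.0096
  North: 0.13 × 0.075 = 0.00975
  Coastal: 0.45 × 0.42 = 0.189
  Central: 0.19 × 0.056 = 0.01064
Total = 0.22508.
P(South | evidence) = 0.0096 / 0.22508 ≈ 0.0427.

0.0427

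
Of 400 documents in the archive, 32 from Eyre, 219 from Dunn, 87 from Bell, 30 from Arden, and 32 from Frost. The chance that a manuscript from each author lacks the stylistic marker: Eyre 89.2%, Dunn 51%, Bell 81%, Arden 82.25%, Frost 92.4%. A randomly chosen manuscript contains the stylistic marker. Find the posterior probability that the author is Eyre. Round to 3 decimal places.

0.026

Taking complements, P(marker | each) = Eyre 0.108, Dunn 0.49, Bell 0.19, Arden 0.1775, Frost 0.076.
Prior × likelihood for each hypothesis:
  Eyre: 0.08 × 0.108 = 0.00864
  Dunn: 0.5475 × 0.49 = 0.268275
  Bell: 0.2175 × 0.19 = 0.041325
  Arden: 0.075 × 0.1775 = 0.0133125
  Frost: 0.08 × 0.076 = 0.00608
Total = 0.3376325.
P(Eyre | evidence) = 0.00864 / 0.3376325 ≈ 0.026.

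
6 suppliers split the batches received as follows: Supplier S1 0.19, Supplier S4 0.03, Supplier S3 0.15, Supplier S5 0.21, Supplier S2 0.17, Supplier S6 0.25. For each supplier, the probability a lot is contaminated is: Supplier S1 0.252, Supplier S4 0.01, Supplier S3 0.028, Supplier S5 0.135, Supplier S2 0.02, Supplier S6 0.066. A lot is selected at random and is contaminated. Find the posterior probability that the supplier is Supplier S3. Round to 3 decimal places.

0.042

Prior × likelihood for each hypothesis:
  Supplier S1: 0.19 × 0.252 = 0.04788
  Supplier S4: 0.03 × 0.01 = 0.0003
  Supplier S3: 0.15 × 0.028 = 0.0042
  Supplier S5: 0.21 × 0.135 = 0.02835
  Supplier S2: 0.17 × 0.02 = 0.0034
  Supplier S6: 0.25 × 0.066 = 0.0165
Sum = 0.10063.
P(Supplier S3 | evidence) = 0.0042 / 0.10063 ≈ 0.042.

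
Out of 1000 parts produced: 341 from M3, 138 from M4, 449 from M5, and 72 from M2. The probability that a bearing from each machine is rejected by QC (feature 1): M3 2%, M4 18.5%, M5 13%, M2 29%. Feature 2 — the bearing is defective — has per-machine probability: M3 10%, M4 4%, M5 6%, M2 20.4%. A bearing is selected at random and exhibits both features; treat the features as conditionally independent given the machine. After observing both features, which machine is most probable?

M2

Prior × likelihood for each hypothesis:
  M3: 0.341 × 0.02 × 0.1 = 0.000682
  M4: 0.138 × 0.185 × 0.04 = 0.0010212
  M5: 0.449 × 0.13 × 0.06 = 0.0035022
  M2: 0.072 × 0.29 × 0.204 = 0.00425952
Normalizing constant = 0.00946492.
Largest term belongs to M2, so M2 is most probable.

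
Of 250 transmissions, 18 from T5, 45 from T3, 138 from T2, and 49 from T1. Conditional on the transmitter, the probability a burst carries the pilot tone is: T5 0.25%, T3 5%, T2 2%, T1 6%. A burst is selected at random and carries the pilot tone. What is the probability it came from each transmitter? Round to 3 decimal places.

Prior × likelihood for each hypothesis:
  T5: 0.072 × 0.0025 = 0.00018
  T3: 0.18 × 0.05 = 0.009
  T2: 0.552 × 0.02 = 0.01104
  T1: 0.196 × 0.06 = 0.01176
Total = 0.03198.
P(T5 | pilot) = 0.00018/0.03198 ≈ 0.006
P(T3 | pilot) = 0.009/0.03198 ≈ 0.281
P(T2 | pilot) = 0.01104/0.03198 ≈ 0.345
P(T1 | pilot) = 0.01176/0.03198 ≈ 0.368

T5 0.006, T3 0.281, T2 0.345, T1 0.368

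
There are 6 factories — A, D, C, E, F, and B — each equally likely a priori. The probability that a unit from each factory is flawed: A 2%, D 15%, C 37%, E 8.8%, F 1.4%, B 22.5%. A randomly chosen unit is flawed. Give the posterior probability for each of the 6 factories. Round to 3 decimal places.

A 0.023, D 0.173, C 0.427, E 0.101, F 0.016, B 0.260

Since the prior is uniform, the posterior is proportional to the likelihood:
  A: 0.02
  D: 0.15
  C: 0.37
  E: 0.088
  F: 0.014
  B: 0.225
Normalizing constant = 0.867.
P(A | flawed) = 0.02/0.867 ≈ 0.023
P(D | flawed) = 0.15/0.867 ≈ 0.173
P(C | flawed) = 0.37/0.867 ≈ 0.427
P(E | flawed) = 0.088/0.867 ≈ 0.101
P(F | flawed) = 0.014/0.867 ≈ 0.016
P(B | flawed) = 0.225/0.867 ≈ 0.260
(Check: 0.023+0.173+0.427+0.101+0.016+0.260 = 1.000.)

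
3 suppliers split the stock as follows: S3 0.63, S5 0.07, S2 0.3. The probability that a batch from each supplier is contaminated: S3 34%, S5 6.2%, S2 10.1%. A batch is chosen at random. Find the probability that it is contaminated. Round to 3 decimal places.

0.249

By Bayes' rule, posterior ∝ prior × likelihood:
  S3: 0.63 × 0.34 = 0.2142
  S5: 0.07 × 0.062 = 0.00434
  S2: 0.3 × 0.101 = 0.0303
P(contaminated) = 0.2142 + 0.00434 + 0.0303 = 0.24884 → 0.249.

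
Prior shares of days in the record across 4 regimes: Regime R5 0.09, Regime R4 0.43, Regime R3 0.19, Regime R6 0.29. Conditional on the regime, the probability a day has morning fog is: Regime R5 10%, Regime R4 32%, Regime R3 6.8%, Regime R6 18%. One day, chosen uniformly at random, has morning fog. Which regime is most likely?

By Bayes' rule, posterior ∝ prior × likelihood:
  Regime R5: 0.09 × 0.1 = 0.009
  Regime R4: 0.43 × 0.32 = 0.1376
  Regime R3: 0.19 × 0.068 = 0.01292
  Regime R6: 0.29 × 0.18 = 0.0522
Normalizing constant = 0.21172.
Largest term belongs to Regime R4, so Regime R4 is most probable.

Regime R4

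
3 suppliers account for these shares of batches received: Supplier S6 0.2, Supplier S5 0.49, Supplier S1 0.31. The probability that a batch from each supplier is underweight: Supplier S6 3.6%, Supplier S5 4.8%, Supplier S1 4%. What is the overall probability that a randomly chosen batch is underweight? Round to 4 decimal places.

0.0431

By Bayes' rule, posterior ∝ prior × likelihood:
  Supplier S6: 0.2 × 0.036 = 0.0072
  Supplier S5: 0.49 × 0.048 = 0.02352
  Supplier S1: 0.31 × 0.04 = 0.0124
P(underweight) = 0.0072 + 0.02352 + 0.0124 = 0.04312 → 0.0431.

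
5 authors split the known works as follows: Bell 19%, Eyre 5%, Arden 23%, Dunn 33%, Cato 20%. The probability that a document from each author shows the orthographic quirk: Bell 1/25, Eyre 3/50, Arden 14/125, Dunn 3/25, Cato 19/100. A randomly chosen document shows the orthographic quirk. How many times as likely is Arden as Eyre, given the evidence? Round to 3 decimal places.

8.587

Compute prior × likelihood for every hypothesis:
  Bell: 0.19 × 0.04 = 0.0076
  Eyre: 0.05 × 0.06 = 0.003
  Arden: 0.23 × 0.112 = 0.02576
  Dunn: 0.33 × 0.12 = 0.0396
  Cato: 0.2 × 0.19 = 0.038
Sum = 0.11396.
The ratio is 0.02576 / 0.003 (the normalizer cancels) = 8.587.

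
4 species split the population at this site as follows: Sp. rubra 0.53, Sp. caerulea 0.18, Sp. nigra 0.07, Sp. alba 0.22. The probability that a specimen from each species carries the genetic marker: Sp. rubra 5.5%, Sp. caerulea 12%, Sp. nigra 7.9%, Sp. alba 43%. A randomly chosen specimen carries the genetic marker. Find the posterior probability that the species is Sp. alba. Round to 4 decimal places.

Unnormalized posteriors (prior × likelihood):
  Sp. rubra: 0.53 × 0.055 = 0.02915
  Sp. caerulea: 0.18 × 0.12 = 0.0216
  Sp. nigra: 0.07 × 0.079 = 0.00553
  Sp. alba: 0.22 × 0.43 = 0.0946
Sum = 0.15088.
P(Sp. alba | evidence) = 0.0946 / 0.15088 ≈ 0.6270.

0.6270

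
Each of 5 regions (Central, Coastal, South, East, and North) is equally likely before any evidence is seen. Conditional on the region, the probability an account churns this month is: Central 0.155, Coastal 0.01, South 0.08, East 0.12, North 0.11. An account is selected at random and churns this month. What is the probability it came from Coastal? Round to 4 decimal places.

0.0211

Since the prior is uniform, the posterior is proportional to the likelihood:
  Central: 0.155
  Coastal: 0.01
  South: 0.08
  East: 0.12
  North: 0.11
Total = 0.475.
P(Coastal | evidence) = 0.01 / 0.475 ≈ 0.0211.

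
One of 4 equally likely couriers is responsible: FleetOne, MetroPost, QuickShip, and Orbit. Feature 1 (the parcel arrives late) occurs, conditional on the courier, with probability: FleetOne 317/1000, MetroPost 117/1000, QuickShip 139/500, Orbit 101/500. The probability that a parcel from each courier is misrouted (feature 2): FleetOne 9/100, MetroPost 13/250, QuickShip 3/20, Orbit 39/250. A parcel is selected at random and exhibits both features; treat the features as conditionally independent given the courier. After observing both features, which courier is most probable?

With a uniform prior (1/4 each), posterior ∝ likelihood:
  FleetOne: 0.317 × 0.09 = 0.02853
  MetroPost: 0.117 × 0.052 = 0.006084
  QuickShip: 0.278 × 0.15 = 0.0417
  Orbit: 0.202 × 0.156 = 0.031512
Total = 0.107826.
Largest term belongs to QuickShip, so QuickShip is most probable.

QuickShip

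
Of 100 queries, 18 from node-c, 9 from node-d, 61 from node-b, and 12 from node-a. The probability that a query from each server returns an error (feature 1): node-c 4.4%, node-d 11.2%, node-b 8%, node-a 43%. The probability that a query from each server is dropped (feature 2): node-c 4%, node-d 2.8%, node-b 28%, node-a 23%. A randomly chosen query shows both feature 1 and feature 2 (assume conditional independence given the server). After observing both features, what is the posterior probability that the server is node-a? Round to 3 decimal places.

0.454

Prior × likelihood for each hypothesis:
  node-c: 0.18 × 0.044 × 0.04 = 0.0003168
  node-d: 0.09 × 0.112 × 0.028 = 0.00028224
  node-b: 0.61 × 0.08 × 0.28 = 0.013664
  node-a: 0.12 × 0.43 × 0.23 = 0.011868
Sum = 0.02613104.
P(node-a | evidence) = 0.011868 / 0.02613104 ≈ 0.454.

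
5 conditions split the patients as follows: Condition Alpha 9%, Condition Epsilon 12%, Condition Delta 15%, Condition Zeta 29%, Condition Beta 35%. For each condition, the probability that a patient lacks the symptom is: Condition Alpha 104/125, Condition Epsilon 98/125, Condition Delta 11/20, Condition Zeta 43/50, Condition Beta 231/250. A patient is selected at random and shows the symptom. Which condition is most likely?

Condition Delta

Taking complements, P(symptomatic | each) = Condition Alpha 0.168, Condition Epsilon 0.216, Condition Delta 0.45, Condition Zeta 0.14, Condition Beta 0.076.
Unnormalized posteriors (prior × likelihood):
  Condition Alpha: 0.09 × 0.168 = 0.01512
  Condition Epsilon: 0.12 × 0.216 = 0.02592
  Condition Delta: 0.15 × 0.45 = 0.0675
  Condition Zeta: 0.29 × 0.14 = 0.0406
  Condition Beta: 0.35 × 0.076 = 0.0266
Sum = 0.17574.
Largest term belongs to Condition Delta, so Condition Delta is most probable.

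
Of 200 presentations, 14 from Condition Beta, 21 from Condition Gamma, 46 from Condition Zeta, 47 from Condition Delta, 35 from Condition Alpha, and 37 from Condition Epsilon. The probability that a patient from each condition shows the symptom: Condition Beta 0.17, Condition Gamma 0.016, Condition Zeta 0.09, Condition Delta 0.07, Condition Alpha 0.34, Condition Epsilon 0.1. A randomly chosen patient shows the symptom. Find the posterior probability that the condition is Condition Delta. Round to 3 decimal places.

Unnormalized posteriors (prior × likelihood):
  Condition Beta: 0.07 × 0.17 = 0.0119
  Condition Gamma: 0.105 × 0.016 = 0.00168
  Condition Zeta: 0.23 × 0.09 = 0.0207
  Condition Delta: 0.235 × 0.07 = 0.01645
  Condition Alpha: 0.175 × 0.34 = 0.0595
  Condition Epsilon: 0.185 × 0.1 = 0.0185
Sum = 0.12873.
P(Condition Delta | evidence) = 0.01645 / 0.12873 ≈ 0.128.

0.128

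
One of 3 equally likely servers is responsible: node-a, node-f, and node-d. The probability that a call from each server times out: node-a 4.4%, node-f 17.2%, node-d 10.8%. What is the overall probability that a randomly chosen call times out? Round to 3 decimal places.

With a uniform prior (1/3 each), posterior ∝ likelihood:
  node-a: 0.044
  node-f: 0.172
  node-d: 0.108
P(timeout) = (1/3) × (0.044 + 0.172 + 0.108) = 0.324/3 ≈ 0.108.

0.108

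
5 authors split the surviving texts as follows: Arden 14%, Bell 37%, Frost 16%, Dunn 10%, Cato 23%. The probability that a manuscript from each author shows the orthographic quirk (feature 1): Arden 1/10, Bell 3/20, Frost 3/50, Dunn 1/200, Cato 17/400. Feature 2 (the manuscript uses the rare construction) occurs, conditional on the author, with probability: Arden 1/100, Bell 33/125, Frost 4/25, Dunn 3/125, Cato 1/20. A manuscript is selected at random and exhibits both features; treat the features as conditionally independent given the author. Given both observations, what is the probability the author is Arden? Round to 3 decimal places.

0.008

By Bayes' rule, posterior ∝ prior × likelihood:
  Arden: 0.14 × 0.1 × 0.01 = 0.00014
  Bell: 0.37 × 0.15 × 0.264 = 0.014652
  Frost: 0.16 × 0.06 × 0.16 = 0.001536
  Dunn: 0.1 × 0.005 × 0.024 = 0.000012
  Cato: 0.23 × 0.0425 × 0.05 = 0.00048875
Normalizing constant = 0.01682875.
P(Arden | evidence) = 0.00014 / 0.01682875 ≈ 0.008.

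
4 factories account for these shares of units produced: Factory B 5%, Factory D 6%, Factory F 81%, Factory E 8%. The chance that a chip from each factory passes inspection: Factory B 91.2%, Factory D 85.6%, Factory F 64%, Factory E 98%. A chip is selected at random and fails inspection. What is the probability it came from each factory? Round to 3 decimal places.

Taking complements, P(nonconforming | each) = Factory B 0.088, Factory D 0.144, Factory F 0.36, Factory E 0.02.
Prior × likelihood for each hypothesis:
  Factory B: 0.05 × 0.088 = 0.0044
  Factory D: 0.06 × 0.144 = 0.00864
  Factory F: 0.81 × 0.36 = 0.2916
  Factory E: 0.08 × 0.02 = 0.0016
Normalizing constant = 0.30624.
P(Factory B | nonconforming) = 0.0044/0.30624 ≈ 0.014
P(Factory D | nonconforming) = 0.00864/0.30624 ≈ 0.028
P(Factory F | nonconforming) = 0.2916/0.30624 ≈ 0.952
P(Factory E | nonconforming) = 0.0016/0.30624 ≈ 0.005
(Check: 0.014+0.028+0.952+0.005 = 0.999.)

Factory B 0.014, Factory D 0.028, Factory F 0.952, Factory E 0.005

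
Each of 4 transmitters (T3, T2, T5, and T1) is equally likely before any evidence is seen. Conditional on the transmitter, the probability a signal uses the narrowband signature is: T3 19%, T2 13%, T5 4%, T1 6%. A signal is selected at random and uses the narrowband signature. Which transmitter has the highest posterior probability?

T3

Since the prior is uniform, the posterior is proportional to the likelihood:
  T3: 0.19
  T2: 0.13
  T5: 0.04
  T1: 0.06
Total = 0.42.
Largest term belongs to T3, so T3 is most probable.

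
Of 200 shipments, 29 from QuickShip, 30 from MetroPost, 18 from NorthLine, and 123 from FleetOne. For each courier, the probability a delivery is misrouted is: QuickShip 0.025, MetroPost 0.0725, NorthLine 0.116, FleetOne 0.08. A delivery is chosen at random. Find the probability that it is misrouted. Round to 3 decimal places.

Unnormalized posteriors (prior × likelihood):
  QuickShip: 0.145 × 0.025 = 0.003625
  MetroPost: 0.15 × 0.0725 = 0.010875
  NorthLine: 0.09 × 0.116 = 0.01044
  FleetOne: 0.615 × 0.08 = 0.0492
P(misrouted) = 0.003625 + 0.010875 + 0.01044 + 0.0492 = 0.07414 → 0.074.

0.074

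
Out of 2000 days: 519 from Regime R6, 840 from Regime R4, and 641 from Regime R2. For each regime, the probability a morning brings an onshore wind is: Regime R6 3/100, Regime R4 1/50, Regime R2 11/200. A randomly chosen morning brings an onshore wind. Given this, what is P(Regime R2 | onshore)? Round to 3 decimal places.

Prior × likelihood for each hypothesis:
  Regime R6: 0.2595 × 0.03 = 0.007785
  Regime R4: 0.42 × 0.02 = 0.0084
  Regime R2: 0.3205 × 0.055 = 0.0176275
Normalizing constant = 0.0338125.
P(Regime R2 | evidence) = 0.0176275 / 0.0338125 ≈ 0.521.

0.521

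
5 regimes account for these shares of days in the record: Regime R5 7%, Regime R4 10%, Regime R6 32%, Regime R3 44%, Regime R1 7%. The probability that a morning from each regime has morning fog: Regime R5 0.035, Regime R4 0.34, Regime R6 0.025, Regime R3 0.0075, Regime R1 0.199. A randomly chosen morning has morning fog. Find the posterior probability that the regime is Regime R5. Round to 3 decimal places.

Unnormalized posteriors (prior × likelihood):
  Regime R5: 0.07 × 0.035 = 0.00245
  Regime R4: 0.1 × 0.34 = 0.034
  Regime R6: 0.32 × 0.025 = 0.008
  Regime R3: 0.44 × 0.0075 = 0.0033
  Regime R1: 0.07 × 0.199 = 0.01393
Total = 0.06168.
P(Regime R5 | evidence) = 0.00245 / 0.06168 ≈ 0.040.

0.040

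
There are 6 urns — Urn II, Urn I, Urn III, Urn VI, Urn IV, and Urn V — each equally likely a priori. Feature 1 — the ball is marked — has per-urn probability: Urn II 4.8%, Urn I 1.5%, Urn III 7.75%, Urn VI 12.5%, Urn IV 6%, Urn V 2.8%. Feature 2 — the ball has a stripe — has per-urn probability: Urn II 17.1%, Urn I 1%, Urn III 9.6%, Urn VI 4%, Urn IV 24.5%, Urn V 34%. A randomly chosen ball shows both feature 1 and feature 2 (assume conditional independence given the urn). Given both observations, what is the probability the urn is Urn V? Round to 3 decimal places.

With a uniform prior (1/6 each), posterior ∝ likelihood:
  Urn II: 0.048 × 0.171 = 0.008208
  Urn I: 0.015 × 0.01 = 0.00015
  Urn III: 0.0775 × 0.096 = 0.00744
  Urn VI: 0.125 × 0.04 = 0.005
  Urn IV: 0.06 × 0.245 = 0.0147
  Urn V: 0.028 × 0.34 = 0.00952
Normalizing constant = 0.045018.
P(Urn V | evidence) = 0.00952 / 0.045018 ≈ 0.211.

0.211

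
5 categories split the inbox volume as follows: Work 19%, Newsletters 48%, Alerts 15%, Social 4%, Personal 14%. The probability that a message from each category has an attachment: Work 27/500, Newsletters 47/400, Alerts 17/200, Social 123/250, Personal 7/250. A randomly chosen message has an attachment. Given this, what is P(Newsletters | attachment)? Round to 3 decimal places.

By Bayes' rule, posterior ∝ prior × likelihood:
  Work: 0.19 × 0.054 = 0.01026
  Newsletters: 0.48 × 0.1175 = 0.0564
  Alerts: 0.15 × 0.085 = 0.01275
  Social: 0.04 × 0.492 = 0.01968
  Personal: 0.14 × 0.028 = 0.00392
Normalizing constant = 0.10301.
P(Newsletters | evidence) = 0.0564 / 0.10301 ≈ 0.548.

0.548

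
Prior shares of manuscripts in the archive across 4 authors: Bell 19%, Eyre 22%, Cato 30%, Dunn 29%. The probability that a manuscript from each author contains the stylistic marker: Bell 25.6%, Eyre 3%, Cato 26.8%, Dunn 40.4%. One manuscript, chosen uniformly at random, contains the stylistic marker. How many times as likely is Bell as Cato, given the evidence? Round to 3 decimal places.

0.605

Compute prior × likelihood for every hypothesis:
  Bell: 0.19 × 0.256 = 0.04864
  Eyre: 0.22 × 0.03 = 0.0066
  Cato: 0.3 × 0.268 = 0.0804
  Dunn: 0.29 × 0.404 = 0.11716
Total = 0.2528.
The ratio is 0.04864 / 0.0804 (the normalizer cancels) = 0.605.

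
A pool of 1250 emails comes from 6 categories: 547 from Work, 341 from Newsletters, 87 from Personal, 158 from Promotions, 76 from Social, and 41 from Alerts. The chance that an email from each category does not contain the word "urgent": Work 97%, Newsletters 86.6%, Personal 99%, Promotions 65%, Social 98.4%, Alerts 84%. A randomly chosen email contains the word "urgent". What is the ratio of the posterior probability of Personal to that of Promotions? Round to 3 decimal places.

0.016

Taking complements, P(urgent-flag | each) = Work 0.03, Newsletters 0.134, Personal 0.01, Promotions 0.35, Social 0.016, Alerts 0.16.
Compute prior × likelihood for every hypothesis:
  Work: 0.4376 × 0.03 = 0.013128
  Newsletters: 0.2728 × 0.134 = 0.0365552
  Personal: 0.0696 × 0.01 = 0.000696
  Promotions: 0.1264 × 0.35 = 0.04424
  Social: 0.0608 × 0.016 = 0.0009728
  Alerts: 0.0328 × 0.16 = 0.005248
Total = 0.10084.
The ratio is 0.000696 / 0.04424 (the normalizer cancels) = 0.016.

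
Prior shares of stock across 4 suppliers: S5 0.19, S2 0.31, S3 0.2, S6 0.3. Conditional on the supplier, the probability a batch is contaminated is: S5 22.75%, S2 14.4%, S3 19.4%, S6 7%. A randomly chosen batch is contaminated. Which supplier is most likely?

S2

Unnormalized posteriors (prior × likelihood):
  S5: 0.19 × 0.2275 = 0.043225
  S2: 0.31 × 0.144 = 0.04464
  S3: 0.2 × 0.194 = 0.0388
  S6: 0.3 × 0.07 = 0.021
Normalizing constant = 0.147665.
Largest term belongs to S2, so S2 is most probable.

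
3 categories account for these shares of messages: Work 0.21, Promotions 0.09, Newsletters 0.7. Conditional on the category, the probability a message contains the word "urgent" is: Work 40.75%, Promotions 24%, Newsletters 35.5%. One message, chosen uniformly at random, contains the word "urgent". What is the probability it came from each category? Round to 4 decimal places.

Work 0.2406, Promotions 0.0607, Newsletters 0.6987

Unnormalized posteriors (prior × likelihood):
  Work: 0.21 × 0.4075 = 0.085575
  Promotions: 0.09 × 0.24 = 0.0216
  Newsletters: 0.7 × 0.355 = 0.2485
Normalizing constant = 0.355675.
P(Work | urgent-flag) = 0.085575/0.355675 ≈ 0.2406
P(Promotions | urgent-flag) = 0.0216/0.355675 ≈ 0.0607
P(Newsletters | urgent-flag) = 0.2485/0.355675 ≈ 0.6987
(Check: 0.2406+0.0607+0.6987 = 1.0000.)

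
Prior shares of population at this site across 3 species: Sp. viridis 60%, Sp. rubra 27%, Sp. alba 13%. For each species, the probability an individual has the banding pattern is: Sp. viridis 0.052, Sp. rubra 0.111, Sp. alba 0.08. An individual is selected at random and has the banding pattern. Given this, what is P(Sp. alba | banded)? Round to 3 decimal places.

0.145

Compute prior × likelihood for every hypothesis:
  Sp. viridis: 0.6 × 0.052 = 0.0312
  Sp. rubra: 0.27 × 0.111 = 0.02997
  Sp. alba: 0.13 × 0.08 = 0.0104
Sum = 0.07157.
P(Sp. alba | evidence) = 0.0104 / 0.07157 ≈ 0.145.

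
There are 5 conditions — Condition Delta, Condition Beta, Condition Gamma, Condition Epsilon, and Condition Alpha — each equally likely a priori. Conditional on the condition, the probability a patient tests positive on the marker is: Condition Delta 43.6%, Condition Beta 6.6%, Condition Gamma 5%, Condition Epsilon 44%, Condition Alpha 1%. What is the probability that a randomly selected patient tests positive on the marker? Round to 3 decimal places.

0.200

With a uniform prior (1/5 each), posterior ∝ likelihood:
  Condition Delta: 0.436
  Condition Beta: 0.066
  Condition Gamma: 0.05
  Condition Epsilon: 0.44
  Condition Alpha: 0.01
P(marker-positive) = (1/5) × (0.436 + 0.066 + 0.05 + 0.44 + 0.01) = 1.002/5 ≈ 0.200.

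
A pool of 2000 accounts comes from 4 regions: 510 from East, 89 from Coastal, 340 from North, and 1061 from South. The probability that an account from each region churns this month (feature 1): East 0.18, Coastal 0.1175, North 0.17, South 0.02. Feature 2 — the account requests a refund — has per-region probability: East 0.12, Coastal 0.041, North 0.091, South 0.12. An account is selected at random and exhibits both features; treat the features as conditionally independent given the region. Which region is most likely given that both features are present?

East

By Bayes' rule, posterior ∝ prior × likelihood:
  East: 0.255 × 0.18 × 0.12 = 0.005508
  Coastal: 0.0445 × 0.1175 × 0.041 = 0.00021437875
  North: 0.17 × 0.17 × 0.091 = 0.0026299
  South: 0.5305 × 0.02 × 0.12 = 0.0012732
Normalizing constant = 0.00962547875.
Largest term belongs to East, so East is most probable.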